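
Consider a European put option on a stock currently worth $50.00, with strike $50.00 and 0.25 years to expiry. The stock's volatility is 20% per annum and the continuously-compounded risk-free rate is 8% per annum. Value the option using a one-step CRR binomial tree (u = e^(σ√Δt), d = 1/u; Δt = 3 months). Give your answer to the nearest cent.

$1.98

CRR parameters: u = e^(σ√Δt) = e^(0.2·√0.25) = 1.1052, d = 1/u = 0.9048
Per-period rate: rΔt = 0.08·0.25 = 0.02, so R = e^0.02 = 1.0202
Risk-neutral probability p = (e^0.02 − 0.9048)/(1.1052 − 0.9048) = 0.1154/0.2003 = 0.5759
Terminal stock prices: S_u = 55.26, S_d = 45.24
Terminal payoffs (K − S): max(-5.259, 0) = 0, max(4.758, 0) = 4.758
Node 0 (S = 50): V_0 = e^(−0.02)·[0.5759·0.0000 + 0.4241·4.7581] = 1.9782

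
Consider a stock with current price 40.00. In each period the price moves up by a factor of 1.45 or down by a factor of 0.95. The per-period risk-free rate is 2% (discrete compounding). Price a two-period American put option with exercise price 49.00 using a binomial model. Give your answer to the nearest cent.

9.27

Risk-neutral probability p = (1 + 0.02 − 0.95)/(1.45 − 0.95) = 0.0700/0.5000 = 0.1400
Terminal stock prices: S_uu = 84.1, S_ud = 55.1, S_dd = 36.1
Terminal payoffs (K − S): max(-35.1, 0) = 0, max(-6.1, 0) = 0, max(12.9, 0) = 12.9
Node u (S = 58): continuation = 1/1.02·[0.1400·0.0000 + 0.8600·0.0000] = 0.0000; exercise value = 0.0000 ≤ continuation, so V_u = 0.0000
Node d (S = 38): continuation = 1/1.02·[0.1400·0.0000 + 0.8600·12.9000] = 10.8765; exercise value = 11.0000 > continuation, so V_d = 11.0000 (exercise)
Node 0 (S = 40): continuation = 1/1.02·[0.1400·0.0000 + 0.8600·11.0000] = 9.2745; exercise value = 9.0000 ≤ continuation, so V_0 = 9.2745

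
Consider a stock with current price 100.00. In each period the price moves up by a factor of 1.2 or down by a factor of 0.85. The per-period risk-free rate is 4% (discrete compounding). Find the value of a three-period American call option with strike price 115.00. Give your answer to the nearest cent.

Risk-neutral probability p = (1 + 0.04 − 0.85)/(1.2 − 0.85) = 0.1900/0.3500 = 0.5429
Terminal stock prices: S_uuu = 172.8, S_uud = 122.4, S_udd = 86.7, S_ddd = 61.41
Terminal payoffs (S − K): max(57.8, 0) = 57.8, max(7.4, 0) = 7.4, max(-28.3, 0) = 0, max(-53.59, 0) = 0
Node uu (S = 144): continuation = 1/1.04·[0.5429·57.8000 + 0.4571·7.4000] = 33.4231; exercise value = 29.0000 ≤ continuation, so V_uu = 33.4231
Node ud (S = 102): continuation = 1/1.04·[0.5429·7.4000 + 0.4571·0.0000] = 3.8626; exercise value = 0.0000 ≤ continuation, so V_ud = 3.8626
Node dd (S = 72.25): continuation = 1/1.04·[0.5429·0.0000 + 0.4571·0.0000] = 0.0000; exercise value = 0.0000 ≤ continuation, so V_dd = 0.0000
Node u (S = 120): continuation = 1/1.04·[0.5429·33.4231 + 0.4571·3.8626] = 19.1440; exercise value = 5.0000 ≤ continuation, so V_u = 19.1440
Node d (S = 85): continuation = 1/1.04·[0.5429·3.8626 + 0.4571·0.0000] = 2.0162; exercise value = 0.0000 ≤ continuation, so V_d = 2.0162
Node 0 (S = 100): continuation = 1/1.04·[0.5429·19.1440 + 0.4571·2.0162] = 10.8790; exercise value = 0.0000 ≤ continuation, so V_0 = 10.8790

10.88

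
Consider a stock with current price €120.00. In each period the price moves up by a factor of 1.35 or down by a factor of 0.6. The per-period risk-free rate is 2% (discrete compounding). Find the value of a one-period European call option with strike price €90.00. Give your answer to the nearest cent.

€39.53

Risk-neutral probability p = (1 + 0.02 − 0.6)/(1.35 − 0.6) = 0.4200/0.7500 = 0.5600
Terminal stock prices: S_u = 162, S_d = 72
Terminal payoffs (S − K): max(72, 0) = 72, max(-18, 0) = 0
Node 0 (S = 120): V_0 = 1/1.02·[0.5600·72.0000 + 0.4400·0.0000] = 39.5294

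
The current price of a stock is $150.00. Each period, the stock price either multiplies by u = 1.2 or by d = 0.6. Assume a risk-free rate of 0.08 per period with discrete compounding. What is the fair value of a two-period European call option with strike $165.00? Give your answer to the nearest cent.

Risk-neutral probability p = (1 + 0.08 − 0.6)/(1.2 − 0.6) = 0.4800/0.6000 = 0.8000
Terminal stock prices: S_uu = 216, S_ud = 108, S_dd = 54
Terminal payoffs (S − K): max(51, 0) = 51, max(-57, 0) = 0, max(-111, 0) = 0
Node u (S = 180): V_u = 1/1.08·[0.8000·51.0000 + 0.2000·0.0000] = 37.7778
Node d (S = 90): V_d = 1/1.08·[0.8000·0.0000 + 0.2000·0.0000] = 0.0000
Node 0 (S = 150): V_0 = 1/1.08·[0.8000·37.7778 + 0.2000·0.0000] = 27.9835

$27.98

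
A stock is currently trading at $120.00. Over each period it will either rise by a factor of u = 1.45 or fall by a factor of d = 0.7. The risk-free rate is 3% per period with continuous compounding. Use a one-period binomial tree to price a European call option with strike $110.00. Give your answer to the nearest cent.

Risk-neutral probability p = (e^0.03 − 0.7)/(1.45 − 0.7) = 0.3305/0.7500 = 0.4406
Terminal stock prices: S_u = 174, S_d = 84
Terminal payoffs (S − K): max(64, 0) = 64, max(-26, 0) = 0
Node 0 (S = 120): V_0 = e^(−0.03)·[0.4406·64.0000 + 0.5594·0.0000] = 27.3654

$27.37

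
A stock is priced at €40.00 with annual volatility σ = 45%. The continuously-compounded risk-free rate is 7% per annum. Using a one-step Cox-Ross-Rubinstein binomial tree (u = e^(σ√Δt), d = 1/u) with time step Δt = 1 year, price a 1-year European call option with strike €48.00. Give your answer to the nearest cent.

€6.42

CRR parameters: u = e^(σ√Δt) = e^(0.45·√1) = 1.5683, d = 1/u = 0.6376
Per-period rate: rΔt = 0.07·1 = 0.07, so R = e^0.07 = 1.0725
Risk-neutral probability p = (e^0.07 − 0.6376)/(1.5683 − 0.6376) = 0.4349/0.9307 = 0.4673
Terminal stock prices: S_u = 62.73, S_d = 25.51
Terminal payoffs (S − K): max(14.73, 0) = 14.73, max(-22.49, 0) = 0
Node 0 (S = 40): V_0 = e^(−0.07)·[0.4673·14.7325 + 0.5327·0.0000] = 6.4186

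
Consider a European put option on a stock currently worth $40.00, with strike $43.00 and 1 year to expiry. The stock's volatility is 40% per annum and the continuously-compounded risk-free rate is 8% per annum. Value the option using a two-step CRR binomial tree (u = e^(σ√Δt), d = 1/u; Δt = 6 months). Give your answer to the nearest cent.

CRR parameters: u = e^(σ√Δt) = e^(0.4·√0.5) = 1.3269, d = 1/u = 0.7536
Per-period rate: rΔt = 0.08·0.5 = 0.04, so R = e^0.04 = 1.0408
Risk-neutral probability p = (e^0.04 − 0.7536)/(1.3269 − 0.7536) = 0.2872/0.5733 = 0.5009
Terminal stock prices: S_uu = 70.43, S_ud = 40, S_dd = 22.72
Terminal payoffs (K − S): max(-27.43, 0) = 0, max(3, 0) = 3, max(20.28, 0) = 20.28
Node u (S = 53.08): V_u = e^(−0.04)·[0.5009·0.0000 + 0.4991·3.0000] = 1.4385
Node d (S = 30.15): V_d = e^(−0.04)·[0.5009·3.0000 + 0.4991·20.2812] = 11.1684
Node 0 (S = 40): V_0 = e^(−0.04)·[0.5009·1.4385 + 0.4991·11.1684] = 6.0474

$6.05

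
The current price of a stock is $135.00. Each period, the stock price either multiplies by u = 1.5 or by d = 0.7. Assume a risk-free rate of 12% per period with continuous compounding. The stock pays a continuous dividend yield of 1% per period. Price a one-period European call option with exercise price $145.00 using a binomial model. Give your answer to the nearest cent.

$26.54

Per-period risk-free factor R = e^0.12 = 1.1275; dividend-adjusted growth = e^(0.12−0.01) = 1.1163.
Risk-neutral probability p = (1.1163 − 0.7)/(1.5 − 0.7) = 0.4163/0.8000 = 0.5203
Terminal stock prices: S_u = 202.5, S_d = 94.5
Terminal payoffs (S − K): max(57.5, 0) = 57.5, max(-50.5, 0) = 0
Node 0 (S = 135): V_0 = e^(−0.12)·[0.5203·57.5000 + 0.4797·0.0000] = 26.5366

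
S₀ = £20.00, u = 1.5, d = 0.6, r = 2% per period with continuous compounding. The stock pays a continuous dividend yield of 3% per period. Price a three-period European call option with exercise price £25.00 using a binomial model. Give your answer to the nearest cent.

Per-period risk-free factor R = e^0.02 = 1.0202; dividend-adjusted growth = e^(0.02−0.03) = 0.9900.
Risk-neutral probability p = (0.9900 − 0.6)/(1.5 − 0.6) = 0.3900/0.9000 = 0.4334
Terminal stock prices: S_uuu = 67.5, S_uud = 27, S_udd = 10.8, S_ddd = 4.32
Terminal payoffs (S − K): max(42.5, 0) = 42.5, max(2, 0) = 2, max(-14.2, 0) = 0, max(-20.68, 0) = 0
Node uu (S = 45): V_uu = e^(−0.02)·[0.4334·42.5000 + 0.5666·2.0000] = 19.1651
Node ud (S = 18): V_ud = e^(−0.02)·[0.4334·2.0000 + 0.5666·0.0000] = 0.8496
Node dd (S = 7.2): V_dd = e^(−0.02)·[0.4334·0.0000 + 0.5666·0.0000] = 0.0000
Node u (S = 30): V_u = e^(−0.02)·[0.4334·19.1651 + 0.5666·0.8496] = 8.6133
Node d (S = 12): V_d = e^(−0.02)·[0.4334·0.8496 + 0.5666·0.0000] = 0.3609
Node 0 (S = 20): V_0 = e^(−0.02)·[0.4334·8.6133 + 0.5666·0.3609] = 3.8595

£3.86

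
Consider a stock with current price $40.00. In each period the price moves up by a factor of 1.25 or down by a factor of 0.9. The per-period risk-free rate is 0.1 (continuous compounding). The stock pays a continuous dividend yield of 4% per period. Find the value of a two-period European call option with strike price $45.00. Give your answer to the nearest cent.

$3.06

Per-period risk-free factor R = e^0.1 = 1.1052; dividend-adjusted growth = e^(0.1−0.04) = 1.0618.
Risk-neutral probability p = (1.0618 − 0.9)/(1.25 − 0.9) = 0.1618/0.3500 = 0.4624
Terminal stock prices: S_uu = 62.5, S_ud = 45, S_dd = 32.4
Terminal payoffs (S − K): max(17.5, 0) = 17.5, max(0, 0) = 0, max(-12.6, 0) = 0
Node u (S = 50): V_u = e^(−0.1)·[0.4624·17.5000 + 0.5376·0.0000] = 7.3218
Node d (S = 36): V_d = e^(−0.1)·[0.4624·0.0000 + 0.5376·0.0000] = 0.0000
Node 0 (S = 40): V_0 = e^(−0.1)·[0.4624·7.3218 + 0.5376·0.0000] = 3.0633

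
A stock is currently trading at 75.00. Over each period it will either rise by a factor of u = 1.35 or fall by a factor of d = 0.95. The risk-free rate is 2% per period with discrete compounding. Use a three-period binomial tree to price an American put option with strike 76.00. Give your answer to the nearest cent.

Risk-neutral probability p = (1 + 0.02 − 0.95)/(1.35 − 0.95) = 0.0700/0.4000 = 0.1750
Terminal stock prices: S_uuu = 184.5, S_uud = 129.9, S_udd = 91.38, S_ddd = 64.3
Terminal payoffs (K − S): max(-108.5, 0) = 0, max(-53.85, 0) = 0, max(-15.38, 0) = 0, max(11.7, 0) = 11.7
Node uu (S = 136.7): continuation = 1/1.02·[0.1750·0.0000 + 0.8250·0.0000] = 0.0000; exercise value = 0.0000 ≤ continuation, so V_uu = 0.0000
Node ud (S = 96.19): continuation = 1/1.02·[0.1750·0.0000 + 0.8250·0.0000] = 0.0000; exercise value = 0.0000 ≤ continuation, so V_ud = 0.0000
Node dd (S = 67.69): continuation = 1/1.02·[0.1750·0.0000 + 0.8250·11.6969] = 9.4607; exercise value = 8.3125 ≤ continuation, so V_dd = 9.4607
Node u (S = 101.2): continuation = 1/1.02·[0.1750·0.0000 + 0.8250·0.0000] = 0.0000; exercise value = 0.0000 ≤ continuation, so V_u = 0.0000
Node d (S = 71.25): continuation = 1/1.02·[0.1750·0.0000 + 0.8250·9.4607] = 7.6520; exercise value = 4.7500 ≤ continuation, so V_d = 7.6520
Node 0 (S = 75): continuation = 1/1.02·[0.1750·0.0000 + 0.8250·7.6520] = 6.1892; exercise value = 1.0000 ≤ continuation, so V_0 = 6.1892

6.19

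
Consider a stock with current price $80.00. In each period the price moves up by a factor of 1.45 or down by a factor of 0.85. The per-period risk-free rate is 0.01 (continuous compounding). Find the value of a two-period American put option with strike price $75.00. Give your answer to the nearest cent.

$9.06

Risk-neutral probability p = (e^0.01 − 0.85)/(1.45 − 0.85) = 0.1601/0.6000 = 0.2668
Terminal stock prices: S_uu = 168.2, S_ud = 98.6, S_dd = 57.8
Terminal payoffs (K − S): max(-93.2, 0) = 0, max(-23.6, 0) = 0, max(17.2, 0) = 17.2
Node u (S = 116): continuation = e^(−0.01)·[0.2668·0.0000 + 0.7332·0.0000] = 0.0000; exercise value = 0.0000 ≤ continuation, so V_u = 0.0000
Node d (S = 68): continuation = e^(−0.01)·[0.2668·0.0000 + 0.7332·17.2000] = 12.4864; exercise value = 7.0000 ≤ continuation, so V_d = 12.4864
Node 0 (S = 80): continuation = e^(−0.01)·[0.2668·0.0000 + 0.7332·12.4864] = 9.0646; exercise value = 0.0000 ≤ continuation, so V_0 = 9.0646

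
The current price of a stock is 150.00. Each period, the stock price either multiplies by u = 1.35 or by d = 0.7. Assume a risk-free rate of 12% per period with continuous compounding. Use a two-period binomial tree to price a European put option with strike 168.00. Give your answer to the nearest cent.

18.01

Risk-neutral probability p = (e^0.12 − 0.7)/(1.35 − 0.7) = 0.4275/0.6500 = 0.6577
Terminal stock prices: S_uu = 273.4, S_ud = 141.8, S_dd = 73.5
Terminal payoffs (K − S): max(-105.4, 0) = 0, max(26.25, 0) = 26.25, max(94.5, 0) = 94.5
Node u (S = 202.5): V_u = e^(−0.12)·[0.6577·0.0000 + 0.3423·26.2500] = 7.9696
Node d (S = 105): V_d = e^(−0.12)·[0.6577·26.2500 + 0.3423·94.5000] = 44.0026
Node 0 (S = 150): V_0 = e^(−0.12)·[0.6577·7.9696 + 0.3423·44.0026] = 18.0082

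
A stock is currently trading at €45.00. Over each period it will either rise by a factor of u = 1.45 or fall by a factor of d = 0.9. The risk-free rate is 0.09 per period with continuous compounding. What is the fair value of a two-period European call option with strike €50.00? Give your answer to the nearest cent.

€7.97

Risk-neutral probability p = (e^0.09 − 0.9)/(1.45 − 0.9) = 0.1942/0.5500 = 0.3530
Terminal stock prices: S_uu = 94.61, S_ud = 58.73, S_dd = 36.45
Terminal payoffs (S − K): max(44.61, 0) = 44.61, max(8.725, 0) = 8.725, max(-13.55, 0) = 0
Node u (S = 65.25): V_u = e^(−0.09)·[0.3530·44.6125 + 0.6470·8.7250] = 19.5534
Node d (S = 40.5): V_d = e^(−0.09)·[0.3530·8.7250 + 0.6470·0.0000] = 2.8152
Node 0 (S = 45): V_0 = e^(−0.09)·[0.3530·19.5534 + 0.6470·2.8152] = 7.9736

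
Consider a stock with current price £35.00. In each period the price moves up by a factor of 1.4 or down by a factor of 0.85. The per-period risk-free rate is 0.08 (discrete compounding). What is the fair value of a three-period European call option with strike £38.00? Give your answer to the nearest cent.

Risk-neutral probability p = (1 + 0.08 − 0.85)/(1.4 − 0.85) = 0.2300/0.5500 = 0.4182
Terminal stock prices: S_uuu = 96.04, S_uud = 58.31, S_udd = 35.4, S_ddd = 21.49
Terminal payoffs (S − K): max(58.04, 0) = 58.04, max(20.31, 0) = 20.31, max(-2.598, 0) = 0, max(-16.51, 0) = 0
Node uu (S = 68.6): V_uu = 1/1.08·[0.4182·58.0400 + 0.5818·20.3100] = 33.4148
Node ud (S = 41.65): V_ud = 1/1.08·[0.4182·20.3100 + 0.5818·0.0000] = 7.8641
Node dd (S = 25.29): V_dd = 1/1.08·[0.4182·0.0000 + 0.5818·0.0000] = 0.0000
Node u (S = 49): V_u = 1/1.08·[0.4182·33.4148 + 0.5818·7.8641] = 17.1750
Node d (S = 29.75): V_d = 1/1.08·[0.4182·7.8641 + 0.5818·0.0000] = 3.0450
Node 0 (S = 35): V_0 = 1/1.08·[0.4182·17.1750 + 0.5818·3.0450] = 8.2907

£8.29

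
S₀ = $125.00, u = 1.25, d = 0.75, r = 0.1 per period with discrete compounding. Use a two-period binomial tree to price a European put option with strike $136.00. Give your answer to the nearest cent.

Risk-neutral probability p = (1 + 0.1 − 0.75)/(1.25 − 0.75) = 0.3500/0.5000 = 0.7000
Terminal stock prices: S_uu = 195.3, S_ud = 117.2, S_dd = 70.31
Terminal payoffs (K − S): max(-59.31, 0) = 0, max(18.81, 0) = 18.81, max(65.69, 0) = 65.69
Node u (S = 156.2): V_u = 1/1.1·[0.7000·0.0000 + 0.3000·18.8125] = 5.1307
Node d (S = 93.75): V_d = 1/1.1·[0.7000·18.8125 + 0.3000·65.6875] = 29.8864
Node 0 (S = 125): V_0 = 1/1.1·[0.7000·5.1307 + 0.3000·29.8864] = 11.4158

$11.42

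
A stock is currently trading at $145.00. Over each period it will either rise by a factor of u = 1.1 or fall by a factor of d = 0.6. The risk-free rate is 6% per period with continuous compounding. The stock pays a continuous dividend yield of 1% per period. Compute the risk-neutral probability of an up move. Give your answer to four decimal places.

Per-period risk-free factor R = e^0.06 = 1.0618; dividend-adjusted growth = e^(0.06−0.01) = 1.0513.
Risk-neutral probability p = (1.0513 − 0.6)/(1.1 − 0.6) = 0.4513/0.5000 = 0.9025

p = 0.9025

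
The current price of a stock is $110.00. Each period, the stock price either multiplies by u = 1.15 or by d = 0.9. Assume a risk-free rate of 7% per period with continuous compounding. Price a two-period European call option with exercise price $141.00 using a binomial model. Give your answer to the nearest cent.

Risk-neutral probability p = (e^0.07 − 0.9)/(1.15 − 0.9) = 0.1725/0.2500 = 0.6900
Terminal stock prices: S_uu = 145.5, S_ud = 113.8, S_dd = 89.1
Terminal payoffs (S − K): max(4.475, 0) = 4.475, max(-27.15, 0) = 0, max(-51.9, 0) = 0
Node u (S = 126.5): V_u = e^(−0.07)·[0.6900·4.4750 + 0.3100·0.0000] = 2.8791
Node d (S = 99): V_d = e^(−0.07)·[0.6900·0.0000 + 0.3100·0.0000] = 0.0000
Node 0 (S = 110): V_0 = e^(−0.07)·[0.6900·2.8791 + 0.3100·0.0000] = 1.8524

$1.85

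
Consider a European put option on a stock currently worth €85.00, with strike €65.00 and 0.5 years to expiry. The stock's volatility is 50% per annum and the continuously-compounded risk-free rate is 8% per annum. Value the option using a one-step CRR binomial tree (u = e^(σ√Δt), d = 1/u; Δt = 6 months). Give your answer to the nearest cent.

CRR parameters: u = e^(σ√Δt) = e^(0.5·√0.5) = 1.4241, d = 1/u = 0.7022
Per-period rate: rΔt = 0.08·0.5 = 0.04, so R = e^0.04 = 1.0408
Risk-neutral probability p = (e^0.04 − 0.7022)/(1.4241 − 0.7022) = 0.3386/0.7219 = 0.4691
Terminal stock prices: S_u = 121.1, S_d = 59.69
Terminal payoffs (K − S): max(-56.05, 0) = 0, max(5.314, 0) = 5.314
Node 0 (S = 85): V_0 = e^(−0.04)·[0.4691·0.0000 + 0.5309·5.3140] = 2.7108

€2.71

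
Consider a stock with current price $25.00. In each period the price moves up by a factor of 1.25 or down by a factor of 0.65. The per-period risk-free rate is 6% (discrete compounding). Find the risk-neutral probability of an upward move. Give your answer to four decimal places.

p = 0.6833

Risk-neutral probability p = (1 + 0.06 − 0.65)/(1.25 − 0.65) = 0.4100/0.6000 = 0.6833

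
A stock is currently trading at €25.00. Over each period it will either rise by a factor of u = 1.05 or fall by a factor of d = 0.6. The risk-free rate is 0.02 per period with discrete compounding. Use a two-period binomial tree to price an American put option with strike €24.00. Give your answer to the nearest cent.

Risk-neutral probability p = (1 + 0.02 − 0.6)/(1.05 − 0.6) = 0.4200/0.4500 = 0.9333
Terminal stock prices: S_uu = 27.56, S_ud = 15.75, S_dd = 9
Terminal payoffs (K − S): max(-3.562, 0) = 0, max(8.25, 0) = 8.25, max(15, 0) = 15
Node u (S = 26.25): continuation = 1/1.02·[0.9333·0.0000 + 0.0667·8.2500] = 0.5392; exercise value = 0.0000 ≤ continuation, so V_u = 0.5392
Node d (S = 15): continuation = 1/1.02·[0.9333·8.2500 + 0.0667·15.0000] = 8.5294; exercise value = 9.0000 > continuation, so V_d = 9.0000 (exercise)
Node 0 (S = 25): continuation = 1/1.02·[0.9333·0.5392 + 0.0667·9.0000] = 1.0816; exercise value = 0.0000 ≤ continuation, so V_0 = 1.0816

€1.08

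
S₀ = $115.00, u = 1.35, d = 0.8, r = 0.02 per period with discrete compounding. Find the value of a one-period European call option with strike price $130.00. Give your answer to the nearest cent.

$9.90

Risk-neutral probability p = (1 + 0.02 − 0.8)/(1.35 − 0.8) = 0.2200/0.5500 = 0.4000
Terminal stock prices: S_u = 155.2, S_d = 92
Terminal payoffs (S − K): max(25.25, 0) = 25.25, max(-38, 0) = 0
Node 0 (S = 115): V_0 = 1/1.02·[0.4000·25.2500 + 0.6000·0.0000] = 9.9020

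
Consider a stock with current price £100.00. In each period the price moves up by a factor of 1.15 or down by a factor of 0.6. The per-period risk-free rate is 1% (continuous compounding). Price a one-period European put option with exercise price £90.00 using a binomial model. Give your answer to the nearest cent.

Risk-neutral probability p = (e^0.01 − 0.6)/(1.15 − 0.6) = 0.4101/0.5500 = 0.7455
Terminal stock prices: S_u = 115, S_d = 60
Terminal payoffs (K − S): max(-25, 0) = 0, max(30, 0) = 30
Node 0 (S = 100): V_0 = e^(−0.01)·[0.7455·0.0000 + 0.2545·30.0000] = 7.5577

£7.56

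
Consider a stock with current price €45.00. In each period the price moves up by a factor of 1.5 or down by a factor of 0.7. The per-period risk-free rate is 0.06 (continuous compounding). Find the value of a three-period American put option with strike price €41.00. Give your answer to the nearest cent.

€6.84

Risk-neutral probability p = (e^0.06 − 0.7)/(1.5 − 0.7) = 0.3618/0.8000 = 0.4523
Terminal stock prices: S_uuu = 151.9, S_uud = 70.88, S_udd = 33.07, S_ddd = 15.43
Terminal payoffs (K − S): max(-110.9, 0) = 0, max(-29.88, 0) = 0, max(7.925, 0) = 7.925, max(25.57, 0) = 25.57
Node uu (S = 101.2): continuation = e^(−0.06)·[0.4523·0.0000 + 0.5477·0.0000] = 0.0000; exercise value = 0.0000 ≤ continuation, so V_uu = 0.0000
Node ud (S = 47.25): continuation = e^(−0.06)·[0.4523·0.0000 + 0.5477·7.9250] = 4.0878; exercise value = 0.0000 ≤ continuation, so V_ud = 4.0878
Node dd (S = 22.05): continuation = e^(−0.06)·[0.4523·7.9250 + 0.5477·25.5650] = 16.5623; exercise value = 18.9500 > continuation, so V_dd = 18.9500 (exercise)
Node u (S = 67.5): continuation = e^(−0.06)·[0.4523·0.0000 + 0.5477·4.0878] = 2.1085; exercise value = 0.0000 ≤ continuation, so V_u = 2.1085
Node d (S = 31.5): continuation = e^(−0.06)·[0.4523·4.0878 + 0.5477·18.9500] = 11.5158; exercise value = 9.5000 ≤ continuation, so V_d = 11.5158
Node 0 (S = 45): continuation = e^(−0.06)·[0.4523·2.1085 + 0.5477·11.5158] = 6.8381; exercise value = 0.0000 ≤ continuation, so V_0 = 6.8381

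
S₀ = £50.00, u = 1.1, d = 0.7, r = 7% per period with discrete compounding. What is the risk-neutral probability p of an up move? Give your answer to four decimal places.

Risk-neutral probability p = (1 + 0.07 − 0.7)/(1.1 − 0.7) = 0.3700/0.4000 = 0.9250

p = 0.9250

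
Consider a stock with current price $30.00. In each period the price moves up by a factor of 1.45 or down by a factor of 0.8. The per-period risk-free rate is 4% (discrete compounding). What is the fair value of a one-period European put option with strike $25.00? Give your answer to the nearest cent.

$0.61

Risk-neutral probability p = (1 + 0.04 − 0.8)/(1.45 − 0.8) = 0.2400/0.6500 = 0.3692
Terminal stock prices: S_u = 43.5, S_d = 24
Terminal payoffs (K − S): max(-18.5, 0) = 0, max(1, 0) = 1
Node 0 (S = 30): V_0 = 1/1.04·[0.3692·0.0000 + 0.6308·1.0000] = 0.6065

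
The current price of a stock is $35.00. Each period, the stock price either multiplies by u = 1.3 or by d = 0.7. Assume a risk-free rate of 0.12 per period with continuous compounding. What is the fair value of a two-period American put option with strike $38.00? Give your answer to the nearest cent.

$4.43

Risk-neutral probability p = (e^0.12 − 0.7)/(1.3 − 0.7) = 0.4275/0.6000 = 0.7125
Terminal stock prices: S_uu = 59.15, S_ud = 31.85, S_dd = 17.15
Terminal payoffs (K − S): max(-21.15, 0) = 0, max(6.15, 0) = 6.15, max(20.85, 0) = 20.85
Node u (S = 45.5): continuation = e^(−0.12)·[0.7125·0.0000 + 0.2875·6.1500] = 1.5682; exercise value = 0.0000 ≤ continuation, so V_u = 1.5682
Node d (S = 24.5): continuation = e^(−0.12)·[0.7125·6.1500 + 0.2875·20.8500] = 9.2030; exercise value = 13.5000 > continuation, so V_d = 13.5000 (exercise)
Node 0 (S = 35): continuation = e^(−0.12)·[0.7125·1.5682 + 0.2875·13.5000] = 4.4334; exercise value = 3.0000 ≤ continuation, so V_0 = 4.4334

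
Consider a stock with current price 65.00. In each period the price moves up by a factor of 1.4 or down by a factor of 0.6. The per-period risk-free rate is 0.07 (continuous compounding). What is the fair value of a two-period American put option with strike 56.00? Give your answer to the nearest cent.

Risk-neutral probability p = (e^0.07 − 0.6)/(1.4 − 0.6) = 0.4725/0.8000 = 0.5906
Terminal stock prices: S_uu = 127.4, S_ud = 54.6, S_dd = 23.4
Terminal payoffs (K − S): max(-71.4, 0) = 0, max(1.4, 0) = 1.4, max(32.6, 0) = 32.6
Node u (S = 91): continuation = e^(−0.07)·[0.5906·0.0000 + 0.4094·1.4000] = 0.5344; exercise value = 0.0000 ≤ continuation, so V_u = 0.5344
Node d (S = 39): continuation = e^(−0.07)·[0.5906·1.4000 + 0.4094·32.6000] = 13.2141; exercise value = 17.0000 > continuation, so V_d = 17.0000 (exercise)
Node 0 (S = 65): continuation = e^(−0.07)·[0.5906·0.5344 + 0.4094·17.0000] = 6.7830; exercise value = 0.0000 ≤ continuation, so V_0 = 6.7830

6.78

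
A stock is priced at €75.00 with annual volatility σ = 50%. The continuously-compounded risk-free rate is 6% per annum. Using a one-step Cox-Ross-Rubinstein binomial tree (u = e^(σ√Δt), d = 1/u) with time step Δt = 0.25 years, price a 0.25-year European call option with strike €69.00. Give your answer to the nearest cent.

€12.58

CRR parameters: u = e^(σ√Δt) = e^(0.5·√0.25) = 1.2840, d = 1/u = 0.7788
Per-period rate: rΔt = 0.06·0.25 = 0.015, so R = e^0.015 = 1.0151
Risk-neutral probability p = (e^0.015 − 0.7788)/(1.2840 − 0.7788) = 0.2363/0.5052 = 0.4677
Terminal stock prices: S_u = 96.3, S_d = 58.41
Terminal payoffs (S − K): max(27.3, 0) = 27.3, max(-10.59, 0) = 0
Node 0 (S = 75): V_0 = e^(−0.015)·[0.4677·27.3019 + 0.5323·0.0000] = 12.5800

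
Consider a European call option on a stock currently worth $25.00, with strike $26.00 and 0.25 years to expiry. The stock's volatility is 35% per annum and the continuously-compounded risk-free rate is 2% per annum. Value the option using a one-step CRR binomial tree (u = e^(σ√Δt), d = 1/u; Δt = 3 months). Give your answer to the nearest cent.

$1.77

CRR parameters: u = e^(σ√Δt) = e^(0.35·√0.25) = 1.1912, d = 1/u = 0.8395
Per-period rate: rΔt = 0.02·0.25 = 0.005, so R = e^0.005 = 1.0050
Risk-neutral probability p = (e^0.005 − 0.8395)/(1.1912 − 0.8395) = 0.1656/0.3518 = 0.4706
Terminal stock prices: S_u = 29.78, S_d = 20.99
Terminal payoffs (S − K): max(3.781, 0) = 3.781, max(-5.014, 0) = 0
Node 0 (S = 25): V_0 = e^(−0.005)·[0.4706·3.7812 + 0.5294·0.0000] = 1.7706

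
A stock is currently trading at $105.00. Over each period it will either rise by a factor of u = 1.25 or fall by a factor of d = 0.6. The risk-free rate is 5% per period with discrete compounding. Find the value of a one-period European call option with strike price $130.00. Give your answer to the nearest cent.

$0.82

Risk-neutral probability p = (1 + 0.05 − 0.6)/(1.25 − 0.6) = 0.4500/0.6500 = 0.6923
Terminal stock prices: S_u = 131.2, S_d = 63
Terminal payoffs (S − K): max(1.25, 0) = 1.25, max(-67, 0) = 0
Node 0 (S = 105): V_0 = 1/1.05·[0.6923·1.2500 + 0.3077·0.0000] = 0.8242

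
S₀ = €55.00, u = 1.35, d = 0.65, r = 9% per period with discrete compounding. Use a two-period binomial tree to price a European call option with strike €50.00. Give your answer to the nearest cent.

Risk-neutral probability p = (1 + 0.09 − 0.65)/(1.35 − 0.65) = 0.4400/0.7000 = 0.6286
Terminal stock prices: S_uu = 100.2, S_ud = 48.26, S_dd = 23.24
Terminal payoffs (S − K): max(50.24, 0) = 50.24, max(-1.737, 0) = 0, max(-26.76, 0) = 0
Node u (S = 74.25): V_u = 1/1.09·[0.6286·50.2375 + 0.3714·0.0000] = 28.9705
Node d (S = 35.75): V_d = 1/1.09·[0.6286·0.0000 + 0.3714·0.0000] = 0.0000
Node 0 (S = 55): V_0 = 1/1.09·[0.6286·28.9705 + 0.3714·0.0000] = 16.7065

€16.71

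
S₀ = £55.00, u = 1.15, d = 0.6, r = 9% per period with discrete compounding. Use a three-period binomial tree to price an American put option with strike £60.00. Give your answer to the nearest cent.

Risk-neutral probability p = (1 + 0.09 − 0.6)/(1.15 − 0.6) = 0.4900/0.5500 = 0.8909
Terminal stock prices: S_uuu = 83.65, S_uud = 43.64, S_udd = 22.77, S_ddd = 11.88
Terminal payoffs (K − S): max(-23.65, 0) = 0, max(16.36, 0) = 16.36, max(37.23, 0) = 37.23, max(48.12, 0) = 48.12
Node uu (S = 72.74): continuation = 1/1.09·[0.8909·0.0000 + 0.1091·16.3575] = 1.6371; exercise value = 0.0000 ≤ continuation, so V_uu = 1.6371
Node ud (S = 37.95): continuation = 1/1.09·[0.8909·16.3575 + 0.1091·37.2300] = 17.0959; exercise value = 22.0500 > continuation, so V_ud = 22.0500 (exercise)
Node dd (S = 19.8): continuation = 1/1.09·[0.8909·37.2300 + 0.1091·48.1200] = 35.2459; exercise value = 40.2000 > continuation, so V_dd = 40.2000 (exercise)
Node u (S = 63.25): continuation = 1/1.09·[0.8909·1.6371 + 0.1091·22.0500] = 3.5449; exercise value = 0.0000 ≤ continuation, so V_u = 3.5449
Node d (S = 33): continuation = 1/1.09·[0.8909·22.0500 + 0.1091·40.2000] = 22.0459; exercise value = 27.0000 > continuation, so V_d = 27.0000 (exercise)
Node 0 (S = 55): continuation = 1/1.09·[0.8909·3.5449 + 0.1091·27.0000] = 5.5997; exercise value = 5.0000 ≤ continuation, so V_0 = 5.5997

£5.60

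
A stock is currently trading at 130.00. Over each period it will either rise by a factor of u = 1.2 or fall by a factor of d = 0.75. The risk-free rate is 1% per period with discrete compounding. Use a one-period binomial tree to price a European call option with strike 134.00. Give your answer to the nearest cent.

12.59

Risk-neutral probability p = (1 + 0.01 − 0.75)/(1.2 − 0.75) = 0.2600/0.4500 = 0.5778
Terminal stock prices: S_u = 156, S_d = 97.5
Terminal payoffs (S − K): max(22, 0) = 22, max(-36.5, 0) = 0
Node 0 (S = 130): V_0 = 1/1.01·[0.5778·22.0000 + 0.4222·0.0000] = 12.5853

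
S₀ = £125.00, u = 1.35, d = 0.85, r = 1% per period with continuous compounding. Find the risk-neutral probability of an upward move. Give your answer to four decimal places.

p = 0.3201

Risk-neutral probability p = (e^0.01 − 0.85)/(1.35 − 0.85) = 0.1601/0.5000 = 0.3201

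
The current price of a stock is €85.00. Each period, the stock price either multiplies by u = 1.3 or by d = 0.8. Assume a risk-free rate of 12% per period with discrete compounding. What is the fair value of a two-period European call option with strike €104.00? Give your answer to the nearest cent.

€12.95

Risk-neutral probability p = (1 + 0.12 − 0.8)/(1.3 − 0.8) = 0.3200/0.5000 = 0.6400
Terminal stock prices: S_uu = 143.7, S_ud = 88.4, S_dd = 54.4
Terminal payoffs (S − K): max(39.65, 0) = 39.65, max(-15.6, 0) = 0, max(-49.6, 0) = 0
Node u (S = 110.5): V_u = 1/1.12·[0.6400·39.6500 + 0.3600·0.0000] = 22.6571
Node d (S = 68): V_d = 1/1.12·[0.6400·0.0000 + 0.3600·0.0000] = 0.0000
Node 0 (S = 85): V_0 = 1/1.12·[0.6400·22.6571 + 0.3600·0.0000] = 12.9469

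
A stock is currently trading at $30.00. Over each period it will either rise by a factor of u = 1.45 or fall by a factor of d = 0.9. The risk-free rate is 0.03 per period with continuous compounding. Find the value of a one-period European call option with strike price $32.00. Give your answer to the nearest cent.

$2.65

Risk-neutral probability p = (e^0.03 − 0.9)/(1.45 − 0.9) = 0.1305/0.5500 = 0.2372
Terminal stock prices: S_u = 43.5, S_d = 27
Terminal payoffs (S − K): max(11.5, 0) = 11.5, max(-5, 0) = 0
Node 0 (S = 30): V_0 = e^(−0.03)·[0.2372·11.5000 + 0.7628·0.0000] = 2.6471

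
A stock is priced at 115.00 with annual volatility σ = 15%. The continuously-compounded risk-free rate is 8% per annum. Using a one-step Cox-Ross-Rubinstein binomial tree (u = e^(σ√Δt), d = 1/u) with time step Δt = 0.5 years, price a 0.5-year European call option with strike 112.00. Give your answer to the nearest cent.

10.15

CRR parameters: u = e^(σ√Δt) = e^(0.15·√0.5) = 1.1119, d = 1/u = 0.8994
Per-period rate: rΔt = 0.08·0.5 = 0.04, so R = e^0.04 = 1.0408
Risk-neutral probability p = (e^0.04 − 0.8994)/(1.1119 − 0.8994) = 0.1414/0.2125 = 0.6655
Terminal stock prices: S_u = 127.9, S_d = 103.4
Terminal payoffs (S − K): max(15.87, 0) = 15.87, max(-8.573, 0) = 0
Node 0 (S = 115): V_0 = e^(−0.04)·[0.6655·15.8680 + 0.3345·0.0000] = 10.1465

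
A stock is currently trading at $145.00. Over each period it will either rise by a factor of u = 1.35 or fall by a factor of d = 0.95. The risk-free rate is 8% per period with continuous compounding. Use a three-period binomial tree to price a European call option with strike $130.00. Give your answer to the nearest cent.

Risk-neutral probability p = (e^0.08 − 0.95)/(1.35 − 0.95) = 0.1333/0.4000 = 0.3332
Terminal stock prices: S_uuu = 356.8, S_uud = 251, S_udd = 176.7, S_ddd = 124.3
Terminal payoffs (S − K): max(226.8, 0) = 226.8, max(121, 0) = 121, max(46.66, 0) = 46.66, max(-5.681, 0) = 0
Node uu (S = 264.3): V_uu = e^(−0.08)·[0.3332·226.7544 + 0.6668·121.0494] = 144.2574
Node ud (S = 186): V_ud = e^(−0.08)·[0.3332·121.0494 + 0.6668·46.6644] = 65.9574
Node dd (S = 130.9): V_dd = e^(−0.08)·[0.3332·46.6644 + 0.6668·0.0000] = 14.3539
Node u (S = 195.8): V_u = e^(−0.08)·[0.3332·144.2574 + 0.6668·65.9574] = 84.9713
Node d (S = 137.8): V_d = e^(−0.08)·[0.3332·65.9574 + 0.6668·14.3539] = 29.1235
Node 0 (S = 145): V_0 = e^(−0.08)·[0.3332·84.9713 + 0.6668·29.1235] = 44.0631

$44.06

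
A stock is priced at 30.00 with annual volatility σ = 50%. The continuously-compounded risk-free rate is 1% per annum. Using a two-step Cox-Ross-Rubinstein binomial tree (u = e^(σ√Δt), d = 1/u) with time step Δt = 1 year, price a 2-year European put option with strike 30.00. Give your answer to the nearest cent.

CRR parameters: u = e^(σ√Δt) = e^(0.5·√1) = 1.6487, d = 1/u = 0.6065
Per-period rate: rΔt = 0.01·1 = 0.01, so R = e^0.01 = 1.0101
Risk-neutral probability p = (e^0.01 − 0.6065)/(1.6487 − 0.6065) = 0.4035/1.0422 = 0.3872
Terminal stock prices: S_uu = 81.55, S_ud = 30, S_dd = 11.04
Terminal payoffs (K − S): max(-51.55, 0) = 0, max(0, 0) = 0, max(18.96, 0) = 18.96
Node u (S = 49.46): V_u = e^(−0.01)·[0.3872·0.0000 + 0.6128·0.0000] = 0.0000
Node d (S = 18.2): V_d = e^(−0.01)·[0.3872·0.0000 + 0.6128·18.9636] = 11.5056
Node 0 (S = 30): V_0 = e^(−0.01)·[0.3872·0.0000 + 0.6128·11.5056] = 6.9806

6.98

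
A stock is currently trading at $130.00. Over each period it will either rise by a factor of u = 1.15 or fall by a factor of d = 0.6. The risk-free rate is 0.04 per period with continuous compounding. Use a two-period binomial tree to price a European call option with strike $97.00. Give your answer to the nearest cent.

Risk-neutral probability p = (e^0.04 − 0.6)/(1.15 − 0.6) = 0.4408/0.5500 = 0.8015
Terminal stock prices: S_uu = 171.9, S_ud = 89.7, S_dd = 46.8
Terminal payoffs (S − K): max(74.92, 0) = 74.92, max(-7.3, 0) = 0, max(-50.2, 0) = 0
Node u (S = 149.5): V_u = e^(−0.04)·[0.8015·74.9250 + 0.1985·0.0000] = 57.6958
Node d (S = 78): V_d = e^(−0.04)·[0.8015·0.0000 + 0.1985·0.0000] = 0.0000
Node 0 (S = 130): V_0 = e^(−0.04)·[0.8015·57.6958 + 0.1985·0.0000] = 44.4286

$44.43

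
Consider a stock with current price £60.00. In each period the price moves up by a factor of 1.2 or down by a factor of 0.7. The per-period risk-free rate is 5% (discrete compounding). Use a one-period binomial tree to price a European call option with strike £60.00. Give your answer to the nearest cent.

Risk-neutral probability p = (1 + 0.05 − 0.7)/(1.2 − 0.7) = 0.3500/0.5000 = 0.7000
Terminal stock prices: S_u = 72, S_d = 42
Terminal payoffs (S − K): max(12, 0) = 12, max(-18, 0) = 0
Node 0 (S = 60): V_0 = 1/1.05·[0.7000·12.0000 + 0.3000·0.0000] = 8.0000

£8.00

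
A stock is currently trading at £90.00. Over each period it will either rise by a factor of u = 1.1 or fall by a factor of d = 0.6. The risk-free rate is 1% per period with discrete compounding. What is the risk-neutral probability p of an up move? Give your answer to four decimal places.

p = 0.8200

Risk-neutral probability p = (1 + 0.01 − 0.6)/(1.1 − 0.6) = 0.4100/0.5000 = 0.8200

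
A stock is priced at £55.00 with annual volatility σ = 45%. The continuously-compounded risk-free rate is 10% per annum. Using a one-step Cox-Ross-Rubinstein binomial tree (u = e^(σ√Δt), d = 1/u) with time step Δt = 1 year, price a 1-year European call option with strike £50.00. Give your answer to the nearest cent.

CRR parameters: u = e^(σ√Δt) = e^(0.45·√1) = 1.5683, d = 1/u = 0.6376
Per-period rate: rΔt = 0.1·1 = 0.1, so R = e^0.1 = 1.1052
Risk-neutral probability p = (e^0.1 − 0.6376)/(1.5683 − 0.6376) = 0.4675/0.9307 = 0.5024
Terminal stock prices: S_u = 86.26, S_d = 35.07
Terminal payoffs (S − K): max(36.26, 0) = 36.26, max(-14.93, 0) = 0
Node 0 (S = 55): V_0 = e^(−0.1)·[0.5024·36.2572 + 0.4976·0.0000] = 16.4810

£16.48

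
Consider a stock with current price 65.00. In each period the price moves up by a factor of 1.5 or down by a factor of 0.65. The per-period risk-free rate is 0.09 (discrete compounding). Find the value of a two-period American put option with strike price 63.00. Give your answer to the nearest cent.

9.18

Risk-neutral probability p = (1 + 0.09 − 0.65)/(1.5 − 0.65) = 0.4400/0.8500 = 0.5176
Terminal stock prices: S_uu = 146.2, S_ud = 63.38, S_dd = 27.46
Terminal payoffs (K − S): max(-83.25, 0) = 0, max(-0.375, 0) = 0, max(35.54, 0) = 35.54
Node u (S = 97.5): continuation = 1/1.09·[0.5176·0.0000 + 0.4824·0.0000] = 0.0000; exercise value = 0.0000 ≤ continuation, so V_u = 0.0000
Node d (S = 42.25): continuation = 1/1.09·[0.5176·0.0000 + 0.4824·35.5375] = 15.7263; exercise value = 20.7500 > continuation, so V_d = 20.7500 (exercise)
Node 0 (S = 65): continuation = 1/1.09·[0.5176·0.0000 + 0.4824·20.7500] = 9.1824; exercise value = 0.0000 ≤ continuation, so V_0 = 9.1824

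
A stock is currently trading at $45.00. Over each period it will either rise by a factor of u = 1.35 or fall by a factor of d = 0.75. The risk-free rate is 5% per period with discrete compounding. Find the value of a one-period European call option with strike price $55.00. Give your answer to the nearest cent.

$2.74

Risk-neutral probability p = (1 + 0.05 − 0.75)/(1.35 − 0.75) = 0.3000/0.6000 = 0.5000
Terminal stock prices: S_u = 60.75, S_d = 33.75
Terminal payoffs (S − K): max(5.75, 0) = 5.75, max(-21.25, 0) = 0
Node 0 (S = 45): V_0 = 1/1.05·[0.5000·5.7500 + 0.5000·0.0000] = 2.7381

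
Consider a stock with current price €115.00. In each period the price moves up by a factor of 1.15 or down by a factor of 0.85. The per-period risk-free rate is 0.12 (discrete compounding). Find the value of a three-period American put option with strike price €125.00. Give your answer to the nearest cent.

Risk-neutral probability p = (1 + 0.12 − 0.85)/(1.15 − 0.85) = 0.2700/0.3000 = 0.9000
Terminal stock prices: S_uuu = 174.9, S_uud = 129.3, S_udd = 95.55, S_ddd = 70.62
Terminal payoffs (K − S): max(-49.9, 0) = 0, max(-4.274, 0) = 0, max(29.45, 0) = 29.45, max(54.38, 0) = 54.38
Node uu (S = 152.1): continuation = 1/1.12·[0.9000·0.0000 + 0.1000·0.0000] = 0.0000; exercise value = 0.0000 ≤ continuation, so V_uu = 0.0000
Node ud (S = 112.4): continuation = 1/1.12·[0.9000·0.0000 + 0.1000·29.4494] = 2.6294; exercise value = 12.5875 > continuation, so V_ud = 12.5875 (exercise)
Node dd (S = 83.09): continuation = 1/1.12·[0.9000·29.4494 + 0.1000·54.3756] = 28.5196; exercise value = 41.9125 > continuation, so V_dd = 41.9125 (exercise)
Node u (S = 132.2): continuation = 1/1.12·[0.9000·0.0000 + 0.1000·12.5875] = 1.1239; exercise value = 0.0000 ≤ continuation, so V_u = 1.1239
Node d (S = 97.75): continuation = 1/1.12·[0.9000·12.5875 + 0.1000·41.9125] = 13.8571; exercise value = 27.2500 > continuation, so V_d = 27.2500 (exercise)
Node 0 (S = 115): continuation = 1/1.12·[0.9000·1.1239 + 0.1000·27.2500] = 3.3362; exercise value = 10.0000 > continuation, so V_0 = 10.0000 (exercise)

€10.00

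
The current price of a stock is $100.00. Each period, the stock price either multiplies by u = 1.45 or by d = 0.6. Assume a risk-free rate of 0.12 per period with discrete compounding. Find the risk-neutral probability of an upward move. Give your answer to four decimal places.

Risk-neutral probability p = (1 + 0.12 − 0.6)/(1.45 − 0.6) = 0.5200/0.8500 = 0.6118

p = 0.6118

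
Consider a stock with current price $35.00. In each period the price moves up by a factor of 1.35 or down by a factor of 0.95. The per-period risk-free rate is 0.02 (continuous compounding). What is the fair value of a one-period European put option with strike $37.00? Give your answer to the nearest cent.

Risk-neutral probability p = (e^0.02 − 0.95)/(1.35 − 0.95) = 0.0702/0.4000 = 0.1755
Terminal stock prices: S_u = 47.25, S_d = 33.25
Terminal payoffs (K − S): max(-10.25, 0) = 0, max(3.75, 0) = 3.75
Node 0 (S = 35): V_0 = e^(−0.02)·[0.1755·0.0000 + 0.8245·3.7500] = 3.0306

$3.03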